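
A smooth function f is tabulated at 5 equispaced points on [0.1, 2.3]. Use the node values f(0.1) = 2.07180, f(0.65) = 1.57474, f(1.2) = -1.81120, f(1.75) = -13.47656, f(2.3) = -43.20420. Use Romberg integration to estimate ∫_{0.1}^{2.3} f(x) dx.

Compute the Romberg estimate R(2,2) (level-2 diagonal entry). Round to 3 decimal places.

R(0,0) (trapezoid, 1 panel, h=2.2000): -45.24564
R(1,0) (trapezoid, 2 panels, h=1.1000): -24.61514
R(2,0) (trapezoid, 4 panels, h=0.5500): -18.85357
R(1,1) = -24.61514 + (-24.61514 − (-45.24564))/3 = -17.73831
R(2,1) = -18.85357 + (-18.85357 − (-24.61514))/3 = -16.93305
R(2,2) = -16.93305 + (-16.93305 − (-17.73831))/15 = -16.87937

-16.879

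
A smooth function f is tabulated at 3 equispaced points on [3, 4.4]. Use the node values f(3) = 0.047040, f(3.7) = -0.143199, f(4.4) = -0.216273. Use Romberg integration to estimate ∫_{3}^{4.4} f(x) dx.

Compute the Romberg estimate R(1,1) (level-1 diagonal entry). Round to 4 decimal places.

-0.1731

R(0,0) (trapezoid, 1 panel, h=1.4000): -0.118463
R(1,0) (trapezoid, 2 panels, h=0.7000): -0.159471
R(1,1) = -0.159471 + (-0.159471 − (-0.118463))/3 = -0.173140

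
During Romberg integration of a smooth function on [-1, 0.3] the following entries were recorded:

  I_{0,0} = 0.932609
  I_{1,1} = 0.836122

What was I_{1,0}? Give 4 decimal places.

From I_{1,1} = (4·I_{1,0} − I_{0,0})/3, solve for I_{1,0}:
4·I_{1,0} = 3·0.836122 + 0.932609 = 3.440975
I_{1,0} = 0.860244

0.8602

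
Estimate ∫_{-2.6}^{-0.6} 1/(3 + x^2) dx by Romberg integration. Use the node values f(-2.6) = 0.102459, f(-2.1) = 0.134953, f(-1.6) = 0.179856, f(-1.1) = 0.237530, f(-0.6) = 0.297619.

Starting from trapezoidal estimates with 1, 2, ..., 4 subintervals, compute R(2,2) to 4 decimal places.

R(0,0) (trapezoid, 1 panel, h=2.0000): 0.400078
R(1,0) (trapezoid, 2 panels, h=1.0000): 0.379895
R(2,0) (trapezoid, 4 panels, h=0.5000): 0.376189
R(1,1) = 0.379895 + (0.379895 − 0.400078)/3 = 0.373167
R(2,1) = 0.376189 + (0.376189 − 0.379895)/3 = 0.374954
R(2,2) = 0.374954 + (0.374954 − 0.373167)/15 = 0.375073

0.3751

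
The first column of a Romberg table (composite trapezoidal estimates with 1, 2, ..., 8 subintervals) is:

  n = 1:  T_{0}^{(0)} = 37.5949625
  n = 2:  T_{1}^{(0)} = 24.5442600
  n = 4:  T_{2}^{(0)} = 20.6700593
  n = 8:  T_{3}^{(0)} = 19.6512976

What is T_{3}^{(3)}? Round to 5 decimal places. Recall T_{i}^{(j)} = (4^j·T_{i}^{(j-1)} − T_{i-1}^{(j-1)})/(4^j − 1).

Richardson extrapolation on the trapezoidal column (denominator 4−1=3):
T_{1}^{(1)} = (4·24.5442600 − 37.5949625) / 3 = 20.1940258
T_{2}^{(1)} = (4·20.6700593 − 24.5442600) / 3 = 19.3786591
T_{3}^{(1)} = (4·19.6512976 − 20.6700593) / 3 = 19.3117104
T_{2}^{(2)} = (16·19.3786591 − 20.1940258) / 15 = 19.3243013
T_{3}^{(2)} = 19.3117104 + (19.3117104 − 19.3786591)/15 = 19.3072472
T_{3}^{(3)} = (64·19.3072472 − 19.3243013) / 63 = 19.3069765

19.30698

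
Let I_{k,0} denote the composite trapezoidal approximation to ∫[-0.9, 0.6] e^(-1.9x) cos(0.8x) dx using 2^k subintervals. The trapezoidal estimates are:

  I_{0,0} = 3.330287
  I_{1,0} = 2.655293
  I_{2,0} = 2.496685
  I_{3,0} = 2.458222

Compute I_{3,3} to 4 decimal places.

2.4455

I_{1,1} = (4·2.655293 − 3.330287) / 3 = 2.430295
I_{2,1} = 2.496685 + (2.496685 − 2.655293)/3 = 2.443816
I_{3,1} = (4·2.458222 − 2.496685) / 3 = 2.445401
I_{2,2} = 2.443816 + (2.443816 − 2.430295)/15 = 2.444717
I_{3,2} = 2.445401 + (2.445401 − 2.443816)/15 = 2.445507
I_{3,3} = (64·2.445507 − 2.444717) / 63 = 2.445520
(Column j=1 coincides with Simpson's rule on the same nodes.)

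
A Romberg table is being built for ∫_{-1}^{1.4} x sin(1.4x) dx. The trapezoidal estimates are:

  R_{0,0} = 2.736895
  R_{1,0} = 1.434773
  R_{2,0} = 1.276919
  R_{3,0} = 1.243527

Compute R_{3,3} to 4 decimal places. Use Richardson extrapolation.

Richardson extrapolation on the trapezoidal column (denominator 4−1=3):
R_{1,1} = 1.434773 + (1.434773 − 2.736895)/3 = 1.000732
R_{2,1} = (4·1.276919 − 1.434773) / 3 = 1.224301
R_{3,1} = 1.243527 + (1.243527 − 1.276919)/3 = 1.232396
R_{2,2} = 1.224301 + (1.224301 − 1.000732)/15 = 1.239206
R_{3,2} = (16·1.232396 − 1.224301) / 15 = 1.232936
R_{3,3} = (64·1.232936 − 1.239206) / 63 = 1.232836

1.2328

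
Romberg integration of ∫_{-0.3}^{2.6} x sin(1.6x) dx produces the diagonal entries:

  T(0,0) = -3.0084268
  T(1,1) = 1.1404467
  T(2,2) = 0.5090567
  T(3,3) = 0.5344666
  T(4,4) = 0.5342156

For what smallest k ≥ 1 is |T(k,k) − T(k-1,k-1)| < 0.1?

|T(1,1) − T(0,0)| = 4.1488735 ≥ 0.1
|T(2,2) − T(1,1)| = 0.6313900 ≥ 0.1
|T(3,3) − T(2,2)| = 0.0254099 < 0.1

k = 3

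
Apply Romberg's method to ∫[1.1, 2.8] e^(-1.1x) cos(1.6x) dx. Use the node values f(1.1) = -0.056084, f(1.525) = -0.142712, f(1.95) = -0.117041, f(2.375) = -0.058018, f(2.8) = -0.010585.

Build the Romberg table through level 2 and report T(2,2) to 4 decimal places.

T(0,0) (trapezoid, 1 panel, h=1.7000): -0.056669
T(1,0) (trapezoid, 2 panels, h=0.8500): -0.127819
T(2,0) (trapezoid, 4 panels, h=0.4250): -0.149220
T(1,1) = -0.127819 + (-0.127819 − (-0.056669))/3 = -0.151536
T(2,1) = -0.149220 + (-0.149220 − (-0.127819))/3 = -0.156354
T(2,2) = -0.156354 + (-0.156354 − (-0.151536))/15 = -0.156675

-0.1567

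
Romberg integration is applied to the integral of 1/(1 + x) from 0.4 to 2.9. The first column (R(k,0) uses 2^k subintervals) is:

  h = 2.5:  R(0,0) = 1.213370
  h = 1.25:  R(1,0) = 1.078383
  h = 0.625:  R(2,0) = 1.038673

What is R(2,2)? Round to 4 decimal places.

1.0249

R(1,1) = (4·1.078383 − 1.213370) / 3 = 1.033387
R(2,1) = 1.038673 + (1.038673 − 1.078383)/3 = 1.025436
R(2,2) = 1.025436 + (1.025436 − 1.033387)/15 = 1.024906
(Column j=1 coincides with Simpson's rule on the same nodes.)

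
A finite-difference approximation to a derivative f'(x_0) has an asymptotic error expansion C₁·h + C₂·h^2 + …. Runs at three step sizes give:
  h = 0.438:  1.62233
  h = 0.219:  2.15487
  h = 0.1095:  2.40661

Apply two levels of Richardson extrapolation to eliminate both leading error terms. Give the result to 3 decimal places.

2.649

First eliminate the h term (factor 2^1 = 2):
  B₁ = (2·2.15487 − 1.62233)/1 = 2.68741
  B₂ = (2·2.40661 − 2.15487)/1 = 2.65835
Then eliminate the h^2 term (factor 2^2 = 4):
  (4·2.65835 − 2.68741)/3 = 2.64866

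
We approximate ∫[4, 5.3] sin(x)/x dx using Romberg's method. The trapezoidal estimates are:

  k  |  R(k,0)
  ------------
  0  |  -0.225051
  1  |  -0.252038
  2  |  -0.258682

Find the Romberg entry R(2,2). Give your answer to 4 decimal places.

Richardson extrapolation on the trapezoidal column (denominator 4−1=3):
R(1,1) = (4·(-0.252038) − (-0.225051)) / 3 = -0.261034
R(2,1) = -0.258682 + (-0.258682 − (-0.252038))/3 = -0.260897
R(2,2) = (16·(-0.260897) − (-0.261034)) / 15 = -0.260888

-0.2609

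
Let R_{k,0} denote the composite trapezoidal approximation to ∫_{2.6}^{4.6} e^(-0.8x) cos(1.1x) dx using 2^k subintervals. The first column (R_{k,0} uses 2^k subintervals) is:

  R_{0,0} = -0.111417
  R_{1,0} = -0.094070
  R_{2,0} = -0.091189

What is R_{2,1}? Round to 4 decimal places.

Richardson extrapolation on the trapezoidal column (denominator 4−1=3):
R_{2,1} = (4·(-0.091189) − (-0.094070)) / 3 = -0.090229

-0.0902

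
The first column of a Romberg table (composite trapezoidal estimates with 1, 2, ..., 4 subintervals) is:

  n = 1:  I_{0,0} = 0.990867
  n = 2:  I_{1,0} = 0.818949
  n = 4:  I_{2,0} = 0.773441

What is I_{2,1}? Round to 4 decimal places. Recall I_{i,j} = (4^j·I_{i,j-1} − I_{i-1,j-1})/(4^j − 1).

I_{2,1} = 0.773441 + (0.773441 − 0.818949)/3 = 0.758272

0.7583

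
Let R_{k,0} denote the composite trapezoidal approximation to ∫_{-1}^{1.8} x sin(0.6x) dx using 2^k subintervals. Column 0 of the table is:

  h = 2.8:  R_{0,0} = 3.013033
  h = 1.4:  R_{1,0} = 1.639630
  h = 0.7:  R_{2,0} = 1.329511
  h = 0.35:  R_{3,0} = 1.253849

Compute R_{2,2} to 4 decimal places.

1.2291

Richardson extrapolation on the trapezoidal column (denominator 4−1=3):
R_{1,1} = (4·1.639630 − 3.013033) / 3 = 1.181829
R_{2,1} = (4·1.329511 − 1.639630) / 3 = 1.226138
R_{2,2} = 1.226138 + (1.226138 − 1.181829)/15 = 1.229092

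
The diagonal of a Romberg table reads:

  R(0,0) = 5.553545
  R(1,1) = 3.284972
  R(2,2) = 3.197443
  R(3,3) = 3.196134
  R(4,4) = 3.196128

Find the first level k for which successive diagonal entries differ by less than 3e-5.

|R(1,1) − R(0,0)| = 2.268573 ≥ 3e-5
|R(2,2) − R(1,1)| = 0.087529 ≥ 3e-5
|R(3,3) − R(2,2)| = 0.001309 ≥ 3e-5
|R(4,4) − R(3,3)| = 0.000006 < 3e-5

k = 4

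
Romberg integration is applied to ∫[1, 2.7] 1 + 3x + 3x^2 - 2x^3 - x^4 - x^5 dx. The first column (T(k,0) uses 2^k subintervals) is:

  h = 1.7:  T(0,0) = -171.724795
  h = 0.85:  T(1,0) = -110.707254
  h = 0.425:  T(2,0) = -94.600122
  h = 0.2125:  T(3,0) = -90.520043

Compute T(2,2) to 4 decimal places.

T(1,1) = (4·(-110.707254) − (-171.724795)) / 3 = -90.368074
T(2,1) = (4·(-94.600122) − (-110.707254)) / 3 = -89.231078
T(2,2) = (16·(-89.231078) − (-90.368074)) / 15 = -89.155278

-89.1553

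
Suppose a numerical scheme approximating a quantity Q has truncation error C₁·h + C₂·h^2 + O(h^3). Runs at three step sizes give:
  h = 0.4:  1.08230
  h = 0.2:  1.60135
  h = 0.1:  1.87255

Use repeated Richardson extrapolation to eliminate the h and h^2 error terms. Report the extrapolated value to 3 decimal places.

2.152

First eliminate the h term (factor 2^1 = 2):
  B₁ = (2·1.60135 − 1.08230)/1 = 2.12040
  B₂ = (2·1.87255 − 1.60135)/1 = 2.14375
Then eliminate the h^2 term (factor 2^2 = 4):
  (4·2.14375 − 2.12040)/3 = 2.15153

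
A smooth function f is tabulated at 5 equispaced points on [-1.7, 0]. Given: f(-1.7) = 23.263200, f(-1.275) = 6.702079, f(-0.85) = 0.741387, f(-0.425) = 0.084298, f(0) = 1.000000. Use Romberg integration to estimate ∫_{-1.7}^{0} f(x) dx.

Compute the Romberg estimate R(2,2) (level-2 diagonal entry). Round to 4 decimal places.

R(0,0) (trapezoid, 1 panel, h=1.7000): 20.623720
R(1,0) (trapezoid, 2 panels, h=0.8500): 10.942039
R(2,0) (trapezoid, 4 panels, h=0.4250): 8.355230
R(1,1) = 10.942039 + (10.942039 − 20.623720)/3 = 7.714812
R(2,1) = 8.355230 + (8.355230 − 10.942039)/3 = 7.492960
R(2,2) = 7.492960 + (7.492960 − 7.714812)/15 = 7.478170

7.4782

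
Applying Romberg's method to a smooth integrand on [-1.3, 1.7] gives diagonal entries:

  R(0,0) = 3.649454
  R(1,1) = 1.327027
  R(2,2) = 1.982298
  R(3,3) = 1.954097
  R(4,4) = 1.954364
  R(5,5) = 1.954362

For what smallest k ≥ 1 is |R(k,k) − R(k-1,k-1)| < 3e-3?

k = 4

|R(1,1) − R(0,0)| = 2.322427 ≥ 3e-3
|R(2,2) − R(1,1)| = 0.655271 ≥ 3e-3
|R(3,3) − R(2,2)| = 0.028201 ≥ 3e-3
|R(4,4) − R(3,3)| = 0.000267 < 3e-3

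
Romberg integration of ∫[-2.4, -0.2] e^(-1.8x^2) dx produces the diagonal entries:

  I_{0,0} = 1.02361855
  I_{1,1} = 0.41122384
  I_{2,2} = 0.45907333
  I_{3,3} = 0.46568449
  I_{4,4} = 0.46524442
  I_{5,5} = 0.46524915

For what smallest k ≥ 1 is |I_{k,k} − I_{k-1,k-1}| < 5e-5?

|I_{1,1} − I_{0,0}| = 0.61239471 ≥ 5e-5
|I_{2,2} − I_{1,1}| = 0.04784949 ≥ 5e-5
|I_{3,3} − I_{2,2}| = 0.00661116 ≥ 5e-5
|I_{4,4} − I_{3,3}| = 0.00044007 ≥ 5e-5
|I_{5,5} − I_{4,4}| = 0.00000473 < 5e-5

k = 5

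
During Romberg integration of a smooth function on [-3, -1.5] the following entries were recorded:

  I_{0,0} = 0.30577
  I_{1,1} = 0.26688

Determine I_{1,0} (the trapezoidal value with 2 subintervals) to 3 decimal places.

0.277

From I_{1,1} = (4·I_{1,0} − I_{0,0})/3, solve for I_{1,0}:
4·I_{1,0} = 3·0.26688 + 0.30577 = 1.10641
I_{1,0} = 0.27660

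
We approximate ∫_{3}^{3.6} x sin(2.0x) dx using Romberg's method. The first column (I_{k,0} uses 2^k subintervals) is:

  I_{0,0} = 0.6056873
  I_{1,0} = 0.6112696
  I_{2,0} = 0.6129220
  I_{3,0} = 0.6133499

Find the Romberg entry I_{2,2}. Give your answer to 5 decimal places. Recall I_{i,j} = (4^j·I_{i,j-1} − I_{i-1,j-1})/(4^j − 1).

0.61350

I_{1,1} = (4·0.6112696 − 0.6056873) / 3 = 0.6131304
I_{2,1} = (4·0.6129220 − 0.6112696) / 3 = 0.6134728
I_{2,2} = (16·0.6134728 − 0.6131304) / 15 = 0.6134956
(Column j=1 coincides with Simpson's rule on the same nodes.)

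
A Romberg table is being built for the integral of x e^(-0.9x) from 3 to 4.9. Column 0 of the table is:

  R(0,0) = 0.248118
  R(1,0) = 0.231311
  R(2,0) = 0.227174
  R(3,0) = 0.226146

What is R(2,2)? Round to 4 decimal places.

0.2258

Richardson extrapolation on the trapezoidal column (denominator 4−1=3):
R(1,1) = 0.231311 + (0.231311 − 0.248118)/3 = 0.225709
R(2,1) = 0.227174 + (0.227174 − 0.231311)/3 = 0.225795
R(2,2) = 0.225795 + (0.225795 − 0.225709)/15 = 0.225801
(Column j=1 coincides with Simpson's rule on the same nodes.)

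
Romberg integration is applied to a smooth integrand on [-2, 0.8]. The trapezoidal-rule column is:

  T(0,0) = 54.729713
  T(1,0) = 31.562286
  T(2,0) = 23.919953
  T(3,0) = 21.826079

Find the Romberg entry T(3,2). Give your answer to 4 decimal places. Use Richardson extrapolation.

T(2,1) = 23.919953 + (23.919953 − 31.562286)/3 = 21.372509
T(3,1) = (4·21.826079 − 23.919953) / 3 = 21.128121
T(3,2) = (16·21.128121 − 21.372509) / 15 = 21.111828
(Column j=1 coincides with Simpson's rule on the same nodes.)

21.1118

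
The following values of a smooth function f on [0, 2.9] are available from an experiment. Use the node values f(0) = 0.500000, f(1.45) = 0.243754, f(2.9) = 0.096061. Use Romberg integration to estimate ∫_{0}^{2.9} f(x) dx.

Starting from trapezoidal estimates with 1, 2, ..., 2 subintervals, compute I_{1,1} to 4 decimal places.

I_{0,0} (trapezoid, 1 panel, h=2.9000): 0.864288
I_{1,0} (trapezoid, 2 panels, h=1.4500): 0.785588
I_{1,1} = 0.785588 + (0.785588 − 0.864288)/3 = 0.759355

0.7594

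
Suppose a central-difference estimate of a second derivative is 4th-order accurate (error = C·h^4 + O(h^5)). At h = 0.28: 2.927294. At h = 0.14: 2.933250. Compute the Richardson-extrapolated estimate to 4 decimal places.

Extrapolated value = (16·A(h/2) − A(h)) / (16 − 1)
= (16·2.933250 − 2.927294) / 15
= 44.004706 / 15 = 2.933647

2.9336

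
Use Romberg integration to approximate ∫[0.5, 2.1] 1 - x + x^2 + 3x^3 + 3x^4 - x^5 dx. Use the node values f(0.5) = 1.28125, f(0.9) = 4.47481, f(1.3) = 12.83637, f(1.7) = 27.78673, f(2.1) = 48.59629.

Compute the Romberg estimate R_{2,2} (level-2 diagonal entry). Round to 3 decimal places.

R_{0,0} (trapezoid, 1 panel, h=1.6000): 39.90203
R_{1,0} (trapezoid, 2 panels, h=0.8000): 30.22011
R_{2,0} (trapezoid, 4 panels, h=0.4000): 28.01467
R_{1,1} = 30.22011 + (30.22011 − 39.90203)/3 = 26.99280
R_{2,1} = 28.01467 + (28.01467 − 30.22011)/3 = 27.27952
R_{2,2} = 27.27952 + (27.27952 − 26.99280)/15 = 27.29863

27.299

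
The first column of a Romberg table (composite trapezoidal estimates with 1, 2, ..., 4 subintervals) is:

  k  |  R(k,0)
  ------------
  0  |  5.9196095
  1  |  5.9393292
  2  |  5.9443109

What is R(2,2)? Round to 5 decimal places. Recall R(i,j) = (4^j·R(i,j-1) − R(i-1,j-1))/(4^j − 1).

5.94598

Richardson extrapolation on the trapezoidal column (denominator 4−1=3):
R(1,1) = (4·5.9393292 − 5.9196095) / 3 = 5.9459024
R(2,1) = (4·5.9443109 − 5.9393292) / 3 = 5.9459715
R(2,2) = 5.9459715 + (5.9459715 − 5.9459024)/15 = 5.9459761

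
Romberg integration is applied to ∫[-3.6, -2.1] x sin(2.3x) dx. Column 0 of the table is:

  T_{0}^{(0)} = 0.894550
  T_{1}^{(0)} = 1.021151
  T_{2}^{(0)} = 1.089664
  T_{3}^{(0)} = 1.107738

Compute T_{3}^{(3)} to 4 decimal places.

1.1138

T_{1}^{(1)} = (4·1.021151 − 0.894550) / 3 = 1.063351
T_{2}^{(1)} = 1.089664 + (1.089664 − 1.021151)/3 = 1.112502
T_{3}^{(1)} = (4·1.107738 − 1.089664) / 3 = 1.113763
T_{2}^{(2)} = (16·1.112502 − 1.063351) / 15 = 1.115779
T_{3}^{(2)} = 1.113763 + (1.113763 − 1.112502)/15 = 1.113847
T_{3}^{(3)} = 1.113847 + (1.113847 − 1.115779)/63 = 1.113816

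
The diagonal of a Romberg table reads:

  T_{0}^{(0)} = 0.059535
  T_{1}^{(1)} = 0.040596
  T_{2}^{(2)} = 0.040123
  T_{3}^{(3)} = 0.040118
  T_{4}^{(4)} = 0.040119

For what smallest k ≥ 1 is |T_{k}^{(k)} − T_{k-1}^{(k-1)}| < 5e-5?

k = 3

|T_{1}^{(1)} − T_{0}^{(0)}| = 0.018939 ≥ 5e-5
|T_{2}^{(2)} − T_{1}^{(1)}| = 0.000473 ≥ 5e-5
|T_{3}^{(3)} − T_{2}^{(2)}| = 0.000005 < 5e-5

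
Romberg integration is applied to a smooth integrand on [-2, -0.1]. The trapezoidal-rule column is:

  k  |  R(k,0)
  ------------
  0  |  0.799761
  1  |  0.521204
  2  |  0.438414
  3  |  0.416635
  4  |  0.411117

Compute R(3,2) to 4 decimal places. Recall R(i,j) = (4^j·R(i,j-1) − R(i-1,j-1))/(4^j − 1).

Richardson extrapolation on the trapezoidal column (denominator 4−1=3):
R(2,1) = 0.438414 + (0.438414 − 0.521204)/3 = 0.410817
R(3,1) = 0.416635 + (0.416635 − 0.438414)/3 = 0.409375
R(3,2) = 0.409375 + (0.409375 − 0.410817)/15 = 0.409279
(Column j=1 coincides with Simpson's rule on the same nodes.)

0.4093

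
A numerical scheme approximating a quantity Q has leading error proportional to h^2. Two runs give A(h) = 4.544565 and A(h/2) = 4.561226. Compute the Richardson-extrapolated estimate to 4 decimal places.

The leading error scales as h^2; refining by a factor of 2 reduces it by 2^2 = 4.
Extrapolated value = (4·A(h/2) − A(h)) / (4 − 1)
= (4·4.561226 − 4.544565) / 3
= 13.700339 / 3 = 4.566780

4.5668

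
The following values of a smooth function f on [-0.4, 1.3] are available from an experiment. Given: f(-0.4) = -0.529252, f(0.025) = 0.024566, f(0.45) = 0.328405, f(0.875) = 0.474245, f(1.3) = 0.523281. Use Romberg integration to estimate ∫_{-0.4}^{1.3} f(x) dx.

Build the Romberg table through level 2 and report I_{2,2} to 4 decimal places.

0.3752

I_{0,0} (trapezoid, 1 panel, h=1.7000): -0.005075
I_{1,0} (trapezoid, 2 panels, h=0.8500): 0.276607
I_{2,0} (trapezoid, 4 panels, h=0.4250): 0.350298
I_{1,1} = 0.276607 + (0.276607 − (-0.005075))/3 = 0.370501
I_{2,1} = 0.350298 + (0.350298 − 0.276607)/3 = 0.374862
I_{2,2} = 0.374862 + (0.374862 − 0.370501)/15 = 0.375153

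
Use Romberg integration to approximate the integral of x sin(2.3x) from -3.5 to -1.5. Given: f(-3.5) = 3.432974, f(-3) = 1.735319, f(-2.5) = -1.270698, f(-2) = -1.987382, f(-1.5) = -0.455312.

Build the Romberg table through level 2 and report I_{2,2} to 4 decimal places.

I_{0,0} (trapezoid, 1 panel, h=2.0000): 2.977662
I_{1,0} (trapezoid, 2 panels, h=1.0000): 0.218133
I_{2,0} (trapezoid, 4 panels, h=0.5000): -0.016965
I_{1,1} = 0.218133 + (0.218133 − 2.977662)/3 = -0.701710
I_{2,1} = -0.016965 + (-0.016965 − 0.218133)/3 = -0.095331
I_{2,2} = -0.095331 + (-0.095331 − (-0.701710))/15 = -0.054906

-0.0549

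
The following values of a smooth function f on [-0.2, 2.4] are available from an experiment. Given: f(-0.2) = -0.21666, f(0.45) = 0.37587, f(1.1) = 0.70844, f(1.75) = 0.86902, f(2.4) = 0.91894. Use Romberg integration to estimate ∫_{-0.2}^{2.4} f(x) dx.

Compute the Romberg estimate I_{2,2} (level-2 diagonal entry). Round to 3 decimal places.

1.538

I_{0,0} (trapezoid, 1 panel, h=2.6000): 0.91296
I_{1,0} (trapezoid, 2 panels, h=1.3000): 1.37745
I_{2,0} (trapezoid, 4 panels, h=0.6500): 1.49791
I_{1,1} = 1.37745 + (1.37745 − 0.91296)/3 = 1.53228
I_{2,1} = 1.49791 + (1.49791 − 1.37745)/3 = 1.53806
I_{2,2} = 1.53806 + (1.53806 − 1.53228)/15 = 1.53845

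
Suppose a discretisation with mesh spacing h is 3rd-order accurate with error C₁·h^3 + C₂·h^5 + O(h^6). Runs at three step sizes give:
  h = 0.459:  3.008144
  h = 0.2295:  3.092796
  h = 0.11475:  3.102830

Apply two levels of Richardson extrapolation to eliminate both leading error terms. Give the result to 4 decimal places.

First eliminate the h^3 term (factor 2^3 = 8):
  B₁ = (8·3.092796 − 3.008144)/7 = 3.104889
  B₂ = (8·3.102830 − 3.092796)/7 = 3.104263
Then eliminate the h^5 term (factor 2^5 = 32):
  (32·3.104263 − 3.104889)/31 = 3.104243

3.1042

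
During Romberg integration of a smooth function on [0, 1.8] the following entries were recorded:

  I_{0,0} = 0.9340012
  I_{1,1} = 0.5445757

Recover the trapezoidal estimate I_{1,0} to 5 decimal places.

From I_{1,1} = (4·I_{1,0} − I_{0,0})/3, solve for I_{1,0}:
4·I_{1,0} = 3·0.5445757 + 0.9340012 = 2.5677283
I_{1,0} = 0.6419321

0.64193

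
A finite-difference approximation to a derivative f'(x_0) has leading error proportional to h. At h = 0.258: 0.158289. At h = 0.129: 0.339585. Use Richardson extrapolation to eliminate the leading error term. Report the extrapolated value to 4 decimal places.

0.5209

Extrapolated value = (2·A(h/2) − A(h)) / (2 − 1)
= (2·0.339585 − 0.158289) / 1
= 0.520881 / 1 = 0.520881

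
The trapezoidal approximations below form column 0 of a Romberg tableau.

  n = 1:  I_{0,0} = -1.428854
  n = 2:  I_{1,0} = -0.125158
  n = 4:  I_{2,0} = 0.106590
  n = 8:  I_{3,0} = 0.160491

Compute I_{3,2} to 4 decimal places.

0.1781

I_{2,1} = 0.106590 + (0.106590 − (-0.125158))/3 = 0.183839
I_{3,1} = 0.160491 + (0.160491 − 0.106590)/3 = 0.178458
I_{3,2} = (16·0.178458 − 0.183839) / 15 = 0.178099
(Column j=1 coincides with Simpson's rule on the same nodes.)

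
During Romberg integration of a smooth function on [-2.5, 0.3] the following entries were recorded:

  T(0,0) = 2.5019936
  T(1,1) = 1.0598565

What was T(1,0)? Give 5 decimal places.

From T(1,1) = (4·T(1,0) − T(0,0))/3, solve for T(1,0):
4·T(1,0) = 3·1.0598565 + 2.5019936 = 5.6815631
T(1,0) = 1.4203908

1.42039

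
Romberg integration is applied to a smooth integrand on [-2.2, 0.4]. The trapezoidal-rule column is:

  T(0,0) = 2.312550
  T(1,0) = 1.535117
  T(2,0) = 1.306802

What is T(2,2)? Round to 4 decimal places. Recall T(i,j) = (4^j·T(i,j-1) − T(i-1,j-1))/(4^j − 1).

T(1,1) = 1.535117 + (1.535117 − 2.312550)/3 = 1.275973
T(2,1) = (4·1.306802 − 1.535117) / 3 = 1.230697
T(2,2) = 1.230697 + (1.230697 − 1.275973)/15 = 1.227679

1.2277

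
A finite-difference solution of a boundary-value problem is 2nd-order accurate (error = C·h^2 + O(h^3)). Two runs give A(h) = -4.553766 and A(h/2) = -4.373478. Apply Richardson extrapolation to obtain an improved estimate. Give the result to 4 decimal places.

-4.3134

The leading error scales as h^2; refining by a factor of 2 reduces it by 2^2 = 4.
Extrapolated value = (4·A(h/2) − A(h)) / (4 − 1)
= (4·(-4.373478) − (-4.553766)) / 3
= -12.940146 / 3 = -4.313382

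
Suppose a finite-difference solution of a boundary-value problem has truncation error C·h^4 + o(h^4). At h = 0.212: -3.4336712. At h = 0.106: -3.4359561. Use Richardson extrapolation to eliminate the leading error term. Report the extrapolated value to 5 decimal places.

-3.43611

Extrapolated value = (16·A(h/2) − A(h)) / (16 − 1)
= (16·(-3.4359561) − (-3.4336712)) / 15
= -51.5416264 / 15 = -3.4361084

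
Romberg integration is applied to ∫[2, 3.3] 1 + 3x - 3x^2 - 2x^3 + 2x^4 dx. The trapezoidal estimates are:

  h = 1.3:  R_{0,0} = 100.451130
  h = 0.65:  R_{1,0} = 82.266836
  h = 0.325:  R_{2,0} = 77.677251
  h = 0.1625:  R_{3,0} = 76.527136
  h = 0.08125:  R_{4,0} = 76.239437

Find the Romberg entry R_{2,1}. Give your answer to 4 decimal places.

76.1474

Richardson extrapolation on the trapezoidal column (denominator 4−1=3):
R_{2,1} = (4·77.677251 − 82.266836) / 3 = 76.147389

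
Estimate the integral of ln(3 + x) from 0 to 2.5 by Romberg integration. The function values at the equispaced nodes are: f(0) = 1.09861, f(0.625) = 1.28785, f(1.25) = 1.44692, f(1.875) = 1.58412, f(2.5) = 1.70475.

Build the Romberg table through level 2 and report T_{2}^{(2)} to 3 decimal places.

T_{0}^{(0)} (trapezoid, 1 panel, h=2.5000): 3.50420
T_{1}^{(0)} (trapezoid, 2 panels, h=1.2500): 3.56075
T_{2}^{(0)} (trapezoid, 4 panels, h=0.6250): 3.57536
T_{1}^{(1)} = 3.56075 + (3.56075 − 3.50420)/3 = 3.57960
T_{2}^{(1)} = 3.57536 + (3.57536 − 3.56075)/3 = 3.58023
T_{2}^{(2)} = 3.58023 + (3.58023 − 3.57960)/15 = 3.58027

3.580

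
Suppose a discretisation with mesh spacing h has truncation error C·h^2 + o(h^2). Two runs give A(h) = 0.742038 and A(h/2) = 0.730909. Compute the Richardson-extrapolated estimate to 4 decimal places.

0.7272

The leading error scales as h^2; refining by a factor of 2 reduces it by 2^2 = 4.
Extrapolated value = (4·A(h/2) − A(h)) / (4 − 1)
= (4·0.730909 − 0.742038) / 3
= 2.181598 / 3 = 0.727199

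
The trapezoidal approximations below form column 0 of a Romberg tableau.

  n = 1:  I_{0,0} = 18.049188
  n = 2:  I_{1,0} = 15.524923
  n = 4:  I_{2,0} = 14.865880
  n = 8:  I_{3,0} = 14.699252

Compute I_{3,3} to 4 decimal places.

14.6435

Richardson extrapolation on the trapezoidal column (denominator 4−1=3):
I_{1,1} = (4·15.524923 − 18.049188) / 3 = 14.683501
I_{2,1} = 14.865880 + (14.865880 − 15.524923)/3 = 14.646199
I_{3,1} = (4·14.699252 − 14.865880) / 3 = 14.643709
I_{2,2} = 14.646199 + (14.646199 − 14.683501)/15 = 14.643712
I_{3,2} = 14.643709 + (14.643709 − 14.646199)/15 = 14.643543
I_{3,3} = 14.643543 + (14.643543 − 14.643712)/63 = 14.643540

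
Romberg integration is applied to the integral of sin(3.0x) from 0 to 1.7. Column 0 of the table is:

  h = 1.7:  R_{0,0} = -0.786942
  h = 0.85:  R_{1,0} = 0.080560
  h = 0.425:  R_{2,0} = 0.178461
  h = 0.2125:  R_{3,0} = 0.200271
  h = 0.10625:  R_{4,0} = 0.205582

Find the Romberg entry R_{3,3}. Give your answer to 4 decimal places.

0.2074

Richardson extrapolation on the trapezoidal column (denominator 4−1=3):
R_{1,1} = 0.080560 + (0.080560 − (-0.786942))/3 = 0.369727
R_{2,1} = (4·0.178461 − 0.080560) / 3 = 0.211095
R_{3,1} = (4·0.200271 − 0.178461) / 3 = 0.207541
R_{2,2} = (16·0.211095 − 0.369727) / 15 = 0.200520
R_{3,2} = (16·0.207541 − 0.211095) / 15 = 0.207304
R_{3,3} = 0.207304 + (0.207304 − 0.200520)/63 = 0.207412
(Column j=1 coincides with Simpson's rule on the same nodes.)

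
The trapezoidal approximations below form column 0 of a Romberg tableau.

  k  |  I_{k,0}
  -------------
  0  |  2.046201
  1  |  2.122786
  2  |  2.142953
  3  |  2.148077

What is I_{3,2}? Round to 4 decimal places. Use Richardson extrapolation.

I_{2,1} = (4·2.142953 − 2.122786) / 3 = 2.149675
I_{3,1} = (4·2.148077 − 2.142953) / 3 = 2.149785
I_{3,2} = (16·2.149785 − 2.149675) / 15 = 2.149792
(Column j=1 coincides with Simpson's rule on the same nodes.)

2.1498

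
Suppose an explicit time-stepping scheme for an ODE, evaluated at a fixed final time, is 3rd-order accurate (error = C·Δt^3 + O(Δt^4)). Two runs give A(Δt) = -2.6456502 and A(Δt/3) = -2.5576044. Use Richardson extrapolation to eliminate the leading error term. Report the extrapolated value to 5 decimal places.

Extrapolated value = (27·A(Δt/3) − A(Δt)) / (27 − 1)
= (27·(-2.5576044) − (-2.6456502)) / 26
= -66.4096686 / 26 = -2.5542180

-2.55422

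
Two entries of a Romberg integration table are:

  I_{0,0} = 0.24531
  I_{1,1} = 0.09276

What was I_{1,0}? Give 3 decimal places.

0.131

From I_{1,1} = (4·I_{1,0} − I_{0,0})/3, solve for I_{1,0}:
4·I_{1,0} = 3·0.09276 + 0.24531 = 0.52359
I_{1,0} = 0.13090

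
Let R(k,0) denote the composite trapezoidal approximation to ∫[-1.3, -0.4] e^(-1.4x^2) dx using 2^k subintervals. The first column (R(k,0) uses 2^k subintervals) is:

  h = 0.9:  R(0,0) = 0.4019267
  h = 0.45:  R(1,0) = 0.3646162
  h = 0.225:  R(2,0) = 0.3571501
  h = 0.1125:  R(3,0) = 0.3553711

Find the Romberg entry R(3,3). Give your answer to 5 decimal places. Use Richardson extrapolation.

Richardson extrapolation on the trapezoidal column (denominator 4−1=3):
R(1,1) = 0.3646162 + (0.3646162 − 0.4019267)/3 = 0.3521794
R(2,1) = 0.3571501 + (0.3571501 − 0.3646162)/3 = 0.3546614
R(3,1) = 0.3553711 + (0.3553711 − 0.3571501)/3 = 0.3547781
R(2,2) = (16·0.3546614 − 0.3521794) / 15 = 0.3548269
R(3,2) = (16·0.3547781 − 0.3546614) / 15 = 0.3547859
R(3,3) = (64·0.3547859 − 0.3548269) / 63 = 0.3547852

0.35479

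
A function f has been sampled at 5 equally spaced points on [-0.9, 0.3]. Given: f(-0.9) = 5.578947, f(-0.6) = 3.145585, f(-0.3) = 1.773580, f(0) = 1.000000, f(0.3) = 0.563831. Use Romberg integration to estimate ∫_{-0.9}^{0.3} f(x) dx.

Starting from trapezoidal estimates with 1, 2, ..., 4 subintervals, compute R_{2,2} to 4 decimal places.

R_{0,0} (trapezoid, 1 panel, h=1.2000): 3.685667
R_{1,0} (trapezoid, 2 panels, h=0.6000): 2.906981
R_{2,0} (trapezoid, 4 panels, h=0.3000): 2.697166
R_{1,1} = 2.906981 + (2.906981 − 3.685667)/3 = 2.647419
R_{2,1} = 2.697166 + (2.697166 − 2.906981)/3 = 2.627228
R_{2,2} = 2.627228 + (2.627228 − 2.647419)/15 = 2.625882

2.6259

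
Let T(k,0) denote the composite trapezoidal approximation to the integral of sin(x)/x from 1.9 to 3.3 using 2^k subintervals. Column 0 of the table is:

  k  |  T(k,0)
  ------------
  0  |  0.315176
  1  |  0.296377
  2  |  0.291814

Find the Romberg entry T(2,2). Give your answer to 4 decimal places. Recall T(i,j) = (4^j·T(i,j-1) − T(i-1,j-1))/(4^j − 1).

Richardson extrapolation on the trapezoidal column (denominator 4−1=3):
T(1,1) = (4·0.296377 − 0.315176) / 3 = 0.290111
T(2,1) = 0.291814 + (0.291814 − 0.296377)/3 = 0.290293
T(2,2) = 0.290293 + (0.290293 − 0.290111)/15 = 0.290305

0.2903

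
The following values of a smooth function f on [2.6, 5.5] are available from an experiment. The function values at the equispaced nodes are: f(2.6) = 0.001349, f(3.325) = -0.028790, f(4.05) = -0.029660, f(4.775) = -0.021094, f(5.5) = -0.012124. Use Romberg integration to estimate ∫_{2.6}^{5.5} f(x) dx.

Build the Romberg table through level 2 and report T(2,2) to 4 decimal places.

-0.0653

T(0,0) (trapezoid, 1 panel, h=2.9000): -0.015624
T(1,0) (trapezoid, 2 panels, h=1.4500): -0.050819
T(2,0) (trapezoid, 4 panels, h=0.7250): -0.061575
T(1,1) = -0.050819 + (-0.050819 − (-0.015624))/3 = -0.062551
T(2,1) = -0.061575 + (-0.061575 − (-0.050819))/3 = -0.065160
T(2,2) = -0.065160 + (-0.065160 − (-0.062551))/15 = -0.065334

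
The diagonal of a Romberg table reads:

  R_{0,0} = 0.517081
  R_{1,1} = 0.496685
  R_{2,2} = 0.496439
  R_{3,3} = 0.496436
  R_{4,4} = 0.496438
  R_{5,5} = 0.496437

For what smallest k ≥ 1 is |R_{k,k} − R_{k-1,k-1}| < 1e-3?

|R_{1,1} − R_{0,0}| = 0.020396 ≥ 1e-3
|R_{2,2} − R_{1,1}| = 0.000246 < 1e-3

k = 2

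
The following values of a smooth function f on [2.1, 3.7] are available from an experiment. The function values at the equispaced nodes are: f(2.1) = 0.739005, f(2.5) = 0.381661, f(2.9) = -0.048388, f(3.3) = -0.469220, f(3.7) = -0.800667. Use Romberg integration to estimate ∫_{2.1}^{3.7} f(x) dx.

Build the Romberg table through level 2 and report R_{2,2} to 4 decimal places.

R_{0,0} (trapezoid, 1 panel, h=1.6000): -0.049330
R_{1,0} (trapezoid, 2 panels, h=0.8000): -0.063375
R_{2,0} (trapezoid, 4 panels, h=0.4000): -0.066711
R_{1,1} = -0.063375 + (-0.063375 − (-0.049330))/3 = -0.068057
R_{2,1} = -0.066711 + (-0.066711 − (-0.063375))/3 = -0.067823
R_{2,2} = -0.067823 + (-0.067823 − (-0.068057))/15 = -0.067807

-0.0678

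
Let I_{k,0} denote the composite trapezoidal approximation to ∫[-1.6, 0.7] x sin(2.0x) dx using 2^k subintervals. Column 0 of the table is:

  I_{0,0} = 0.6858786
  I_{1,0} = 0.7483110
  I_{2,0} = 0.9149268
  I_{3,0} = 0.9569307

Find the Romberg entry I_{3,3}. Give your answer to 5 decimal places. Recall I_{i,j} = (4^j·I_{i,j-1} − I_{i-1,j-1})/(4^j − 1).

I_{1,1} = 0.7483110 + (0.7483110 − 0.6858786)/3 = 0.7691218
I_{2,1} = 0.9149268 + (0.9149268 − 0.7483110)/3 = 0.9704654
I_{3,1} = 0.9569307 + (0.9569307 − 0.9149268)/3 = 0.9709320
I_{2,2} = (16·0.9704654 − 0.7691218) / 15 = 0.9838883
I_{3,2} = (16·0.9709320 − 0.9704654) / 15 = 0.9709631
I_{3,3} = (64·0.9709631 − 0.9838883) / 63 = 0.9707579

0.97076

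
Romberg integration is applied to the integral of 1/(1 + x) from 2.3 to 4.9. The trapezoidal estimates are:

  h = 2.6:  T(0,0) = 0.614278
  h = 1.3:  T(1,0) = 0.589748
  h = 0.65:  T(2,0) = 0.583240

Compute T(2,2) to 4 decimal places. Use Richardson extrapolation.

0.5810

Richardson extrapolation on the trapezoidal column (denominator 4−1=3):
T(1,1) = 0.589748 + (0.589748 − 0.614278)/3 = 0.581571
T(2,1) = (4·0.583240 − 0.589748) / 3 = 0.581071
T(2,2) = (16·0.581071 − 0.581571) / 15 = 0.581038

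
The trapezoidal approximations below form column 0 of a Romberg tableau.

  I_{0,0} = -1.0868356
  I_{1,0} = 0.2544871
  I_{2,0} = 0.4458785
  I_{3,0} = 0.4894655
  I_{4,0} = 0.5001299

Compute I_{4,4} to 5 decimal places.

0.50366

I_{1,1} = (4·0.2544871 − (-1.0868356)) / 3 = 0.7015947
I_{2,1} = 0.4458785 + (0.4458785 − 0.2544871)/3 = 0.5096756
I_{3,1} = (4·0.4894655 − 0.4458785) / 3 = 0.5039945
I_{4,1} = 0.5001299 + (0.5001299 − 0.4894655)/3 = 0.5036847
I_{2,2} = 0.5096756 + (0.5096756 − 0.7015947)/15 = 0.4968810
I_{3,2} = (16·0.5039945 − 0.5096756) / 15 = 0.5036158
I_{4,2} = (16·0.5036847 − 0.5039945) / 15 = 0.5036640
I_{3,3} = (64·0.5036158 − 0.4968810) / 63 = 0.5037227
I_{4,3} = 0.5036640 + (0.5036640 − 0.5036158)/63 = 0.5036648
I_{4,4} = (256·0.5036648 − 0.5037227) / 255 = 0.5036646
(Column j=1 coincides with Simpson's rule on the same nodes.)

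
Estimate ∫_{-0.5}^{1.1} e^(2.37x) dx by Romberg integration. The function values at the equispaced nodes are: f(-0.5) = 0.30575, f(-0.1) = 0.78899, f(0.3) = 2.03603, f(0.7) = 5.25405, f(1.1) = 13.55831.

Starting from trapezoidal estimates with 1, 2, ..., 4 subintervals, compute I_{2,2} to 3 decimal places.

5.597

I_{0,0} (trapezoid, 1 panel, h=1.6000): 11.09125
I_{1,0} (trapezoid, 2 panels, h=0.8000): 7.17445
I_{2,0} (trapezoid, 4 panels, h=0.4000): 6.00444
I_{1,1} = 7.17445 + (7.17445 − 11.09125)/3 = 5.86885
I_{2,1} = 6.00444 + (6.00444 − 7.17445)/3 = 5.61444
I_{2,2} = 5.61444 + (5.61444 − 5.86885)/15 = 5.59748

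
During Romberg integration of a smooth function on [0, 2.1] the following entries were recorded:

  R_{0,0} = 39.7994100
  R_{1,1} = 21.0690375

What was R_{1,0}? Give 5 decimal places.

25.75163

From R_{1,1} = (4·R_{1,0} − R_{0,0})/3, solve for R_{1,0}:
4·R_{1,0} = 3·21.0690375 + 39.7994100 = 103.0065225
R_{1,0} = 25.7516306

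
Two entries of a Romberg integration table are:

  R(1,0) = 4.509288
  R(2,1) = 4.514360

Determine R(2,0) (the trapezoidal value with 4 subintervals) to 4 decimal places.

From R(2,1) = (4·R(2,0) − R(1,0))/3, solve for R(2,0):
4·R(2,0) = 3·4.514360 + 4.509288 = 18.052368
R(2,0) = 4.513092

4.5131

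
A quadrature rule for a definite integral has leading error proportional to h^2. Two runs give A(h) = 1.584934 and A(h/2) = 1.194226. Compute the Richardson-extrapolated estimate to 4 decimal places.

The leading error scales as h^2; refining by a factor of 2 reduces it by 2^2 = 4.
Extrapolated value = (4·A(h/2) − A(h)) / (4 − 1)
= (4·1.194226 − 1.584934) / 3
= 3.191970 / 3 = 1.063990

1.0640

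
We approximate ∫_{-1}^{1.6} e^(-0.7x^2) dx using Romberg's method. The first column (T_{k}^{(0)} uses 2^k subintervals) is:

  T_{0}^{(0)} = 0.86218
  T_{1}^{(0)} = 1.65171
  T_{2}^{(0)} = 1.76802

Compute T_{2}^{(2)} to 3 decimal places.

Richardson extrapolation on the trapezoidal column (denominator 4−1=3):
T_{1}^{(1)} = 1.65171 + (1.65171 − 0.86218)/3 = 1.91489
T_{2}^{(1)} = 1.76802 + (1.76802 − 1.65171)/3 = 1.80679
T_{2}^{(2)} = 1.80679 + (1.80679 − 1.91489)/15 = 1.79958

1.800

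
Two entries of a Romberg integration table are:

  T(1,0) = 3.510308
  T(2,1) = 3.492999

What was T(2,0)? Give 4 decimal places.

From T(2,1) = (4·T(2,0) − T(1,0))/3, solve for T(2,0):
4·T(2,0) = 3·3.492999 + 3.510308 = 13.989305
T(2,0) = 3.497326

3.4973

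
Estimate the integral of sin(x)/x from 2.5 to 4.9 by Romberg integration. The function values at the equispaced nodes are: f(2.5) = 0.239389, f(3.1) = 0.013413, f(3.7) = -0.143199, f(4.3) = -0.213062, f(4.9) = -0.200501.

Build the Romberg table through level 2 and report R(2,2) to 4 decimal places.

-0.2089

R(0,0) (trapezoid, 1 panel, h=2.4000): 0.046666
R(1,0) (trapezoid, 2 panels, h=1.2000): -0.148506
R(2,0) (trapezoid, 4 panels, h=0.6000): -0.194042
R(1,1) = -0.148506 + (-0.148506 − 0.046666)/3 = -0.213563
R(2,1) = -0.194042 + (-0.194042 − (-0.148506))/3 = -0.209221
R(2,2) = -0.209221 + (-0.209221 − (-0.213563))/15 = -0.208932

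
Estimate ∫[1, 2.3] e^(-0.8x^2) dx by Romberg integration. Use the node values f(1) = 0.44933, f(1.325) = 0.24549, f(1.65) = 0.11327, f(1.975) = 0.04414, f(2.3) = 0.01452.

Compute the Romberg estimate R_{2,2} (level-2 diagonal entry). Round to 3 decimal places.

R_{0,0} (trapezoid, 1 panel, h=1.3000): 0.30150
R_{1,0} (trapezoid, 2 panels, h=0.6500): 0.22438
R_{2,0} (trapezoid, 4 panels, h=0.3250): 0.20632
R_{1,1} = 0.22438 + (0.22438 − 0.30150)/3 = 0.19867
R_{2,1} = 0.20632 + (0.20632 − 0.22438)/3 = 0.20030
R_{2,2} = 0.20030 + (0.20030 − 0.19867)/15 = 0.20041

0.200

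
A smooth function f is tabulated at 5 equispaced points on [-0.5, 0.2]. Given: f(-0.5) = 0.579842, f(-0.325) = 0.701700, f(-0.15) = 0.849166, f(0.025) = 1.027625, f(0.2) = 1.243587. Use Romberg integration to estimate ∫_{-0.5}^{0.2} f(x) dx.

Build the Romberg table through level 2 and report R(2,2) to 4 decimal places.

0.6089

R(0,0) (trapezoid, 1 panel, h=0.7000): 0.638200
R(1,0) (trapezoid, 2 panels, h=0.3500): 0.616308
R(2,0) (trapezoid, 4 panels, h=0.1750): 0.610786
R(1,1) = 0.616308 + (0.616308 − 0.638200)/3 = 0.609011
R(2,1) = 0.610786 + (0.610786 − 0.616308)/3 = 0.608945
R(2,2) = 0.608945 + (0.608945 − 0.609011)/15 = 0.608941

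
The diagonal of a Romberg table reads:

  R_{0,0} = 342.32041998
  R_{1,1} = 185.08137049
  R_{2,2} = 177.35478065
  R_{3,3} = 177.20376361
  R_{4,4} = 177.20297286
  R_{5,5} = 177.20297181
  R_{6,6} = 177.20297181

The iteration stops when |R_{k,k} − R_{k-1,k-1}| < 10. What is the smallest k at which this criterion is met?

|R_{1,1} − R_{0,0}| = 157.23904949 ≥ 10
|R_{2,2} − R_{1,1}| = 7.72658984 < 10

k = 2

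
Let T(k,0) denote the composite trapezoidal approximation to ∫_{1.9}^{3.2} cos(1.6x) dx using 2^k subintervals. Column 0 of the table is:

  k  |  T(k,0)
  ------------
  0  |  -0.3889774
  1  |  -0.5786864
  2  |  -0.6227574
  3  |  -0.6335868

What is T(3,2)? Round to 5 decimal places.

-0.63718

T(2,1) = (4·(-0.6227574) − (-0.5786864)) / 3 = -0.6374477
T(3,1) = (4·(-0.6335868) − (-0.6227574)) / 3 = -0.6371966
T(3,2) = -0.6371966 + (-0.6371966 − (-0.6374477))/15 = -0.6371799
(Column j=1 coincides with Simpson's rule on the same nodes.)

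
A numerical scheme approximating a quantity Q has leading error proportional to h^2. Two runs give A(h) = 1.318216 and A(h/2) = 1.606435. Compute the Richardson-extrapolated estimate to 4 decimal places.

Extrapolated value = (4·A(h/2) − A(h)) / (4 − 1)
= (4·1.606435 − 1.318216) / 3
= 5.107524 / 3 = 1.702508

1.7025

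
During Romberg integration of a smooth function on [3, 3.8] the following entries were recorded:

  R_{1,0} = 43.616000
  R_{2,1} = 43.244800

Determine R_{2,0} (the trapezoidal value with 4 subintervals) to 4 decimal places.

43.3376

From R_{2,1} = (4·R_{2,0} − R_{1,0})/3, solve for R_{2,0}:
4·R_{2,0} = 3·43.244800 + 43.616000 = 173.350400
R_{2,0} = 43.337600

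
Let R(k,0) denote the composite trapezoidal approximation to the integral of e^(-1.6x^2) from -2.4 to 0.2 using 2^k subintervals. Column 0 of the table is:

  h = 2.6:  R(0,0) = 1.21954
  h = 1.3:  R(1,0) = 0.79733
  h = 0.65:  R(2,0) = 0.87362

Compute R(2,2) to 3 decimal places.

0.915

R(1,1) = (4·0.79733 − 1.21954) / 3 = 0.65659
R(2,1) = 0.87362 + (0.87362 − 0.79733)/3 = 0.89905
R(2,2) = 0.89905 + (0.89905 − 0.65659)/15 = 0.91521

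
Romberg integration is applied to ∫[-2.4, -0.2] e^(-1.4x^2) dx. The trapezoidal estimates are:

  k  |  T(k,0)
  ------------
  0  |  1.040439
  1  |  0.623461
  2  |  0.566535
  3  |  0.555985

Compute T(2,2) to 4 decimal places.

0.5518

T(1,1) = 0.623461 + (0.623461 − 1.040439)/3 = 0.484468
T(2,1) = 0.566535 + (0.566535 − 0.623461)/3 = 0.547560
T(2,2) = 0.547560 + (0.547560 − 0.484468)/15 = 0.551766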